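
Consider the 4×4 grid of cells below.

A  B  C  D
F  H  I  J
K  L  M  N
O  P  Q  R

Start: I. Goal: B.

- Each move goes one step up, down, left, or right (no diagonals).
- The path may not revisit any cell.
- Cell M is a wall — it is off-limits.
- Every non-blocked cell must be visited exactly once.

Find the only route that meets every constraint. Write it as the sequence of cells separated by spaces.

Need to visit all 15 open cells exactly once, starting at I and ending at B.
Cell Q has only two open neighbours (P and R), so the path must pass straight through it: one of those is the cell it's entered from and the other is where it exits.
Route from I: up 1 to C, right 1 to D, down 3 to R, left 3 to O, up 1 to K, right 1 to L, up 1 to H, left 1 to F, up 1 to A, right 1 to B — 14 moves in all.
Check: all 15 open cells covered.

I C D J N R Q P O K L H F A B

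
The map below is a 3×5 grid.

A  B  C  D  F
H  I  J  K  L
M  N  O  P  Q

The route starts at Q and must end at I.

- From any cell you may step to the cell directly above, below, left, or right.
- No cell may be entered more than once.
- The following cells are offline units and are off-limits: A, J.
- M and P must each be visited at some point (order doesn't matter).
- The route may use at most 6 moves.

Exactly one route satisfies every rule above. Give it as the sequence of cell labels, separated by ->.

The 6-move cap with required stops at M, P leaves no slack for detours.
Route from Q: left 4 to M, up 1 to H, right 1 to I — 6 moves in all.
Check: all required cells visited; 6 ≤ 6 moves.

Q -> P -> O -> N -> M -> H -> I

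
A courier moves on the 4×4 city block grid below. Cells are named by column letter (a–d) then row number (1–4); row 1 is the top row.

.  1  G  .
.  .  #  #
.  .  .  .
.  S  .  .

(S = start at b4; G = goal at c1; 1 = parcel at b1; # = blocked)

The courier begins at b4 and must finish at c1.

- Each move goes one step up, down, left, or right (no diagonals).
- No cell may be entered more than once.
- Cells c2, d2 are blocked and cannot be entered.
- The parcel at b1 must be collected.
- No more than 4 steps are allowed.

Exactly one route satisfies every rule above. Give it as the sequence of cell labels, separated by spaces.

The 4-move cap with required stops at b1 leaves no slack for detours.
Route from b4: up 3 to b1, right 1 to c1 — 4 moves in all.
Check: all required cells visited; 4 ≤ 4 moves.

b4 b3 b2 b1 c1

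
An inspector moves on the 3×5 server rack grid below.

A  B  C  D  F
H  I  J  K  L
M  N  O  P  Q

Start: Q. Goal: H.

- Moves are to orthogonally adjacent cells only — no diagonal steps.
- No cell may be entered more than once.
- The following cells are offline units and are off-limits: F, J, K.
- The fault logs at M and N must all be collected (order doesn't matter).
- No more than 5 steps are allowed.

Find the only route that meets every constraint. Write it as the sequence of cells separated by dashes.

The 5-move cap with required stops at M, N leaves no slack for detours.
Route from Q: 4× left (reaching M), up to H — 5 moves in all.
Check: all required cells visited; 5 ≤ 5 moves.

Q - P - O - N - M - H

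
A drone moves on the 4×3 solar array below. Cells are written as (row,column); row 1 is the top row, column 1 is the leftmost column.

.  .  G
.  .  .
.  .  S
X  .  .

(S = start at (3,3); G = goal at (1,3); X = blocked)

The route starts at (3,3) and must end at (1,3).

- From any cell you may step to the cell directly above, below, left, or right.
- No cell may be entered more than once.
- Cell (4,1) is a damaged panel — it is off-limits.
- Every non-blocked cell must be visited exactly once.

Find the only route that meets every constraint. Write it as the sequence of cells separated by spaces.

Need to visit all 11 open cells exactly once, starting at (3,3) and ending at (1,3).
Route from (3,3): down to (4,3), left to (4,2), up to (3,2), left to (3,1), 2× up (reaching (1,1)), right to (1,2), down to (2,2), right to (2,3), up to (1,3) — 10 moves in all.
Check: all 11 open cells covered.

(3,3) (4,3) (4,2) (3,2) (3,1) (2,1) (1,1) (1,2) (2,2) (2,3) (1,3)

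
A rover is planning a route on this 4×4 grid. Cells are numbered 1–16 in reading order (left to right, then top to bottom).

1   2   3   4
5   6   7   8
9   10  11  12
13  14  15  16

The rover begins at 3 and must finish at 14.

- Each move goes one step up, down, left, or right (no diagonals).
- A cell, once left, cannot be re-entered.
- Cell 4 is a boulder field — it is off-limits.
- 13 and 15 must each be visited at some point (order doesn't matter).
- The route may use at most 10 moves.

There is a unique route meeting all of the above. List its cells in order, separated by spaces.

Any route must reach 13 and 15 and still end at 14 within 10 moves, so the order of the required stops is forced.
Route from 3: down 1 to 7, right 1 to 8, down 2 to 16, left 1 to 15, up 1 to 11, left 2 to 9, down 1 to 13, right 1 to 14 — 10 moves in all.
Check: all required cells visited; 10 ≤ 10 moves.

3 7 8 12 16 15 11 10 9 13 14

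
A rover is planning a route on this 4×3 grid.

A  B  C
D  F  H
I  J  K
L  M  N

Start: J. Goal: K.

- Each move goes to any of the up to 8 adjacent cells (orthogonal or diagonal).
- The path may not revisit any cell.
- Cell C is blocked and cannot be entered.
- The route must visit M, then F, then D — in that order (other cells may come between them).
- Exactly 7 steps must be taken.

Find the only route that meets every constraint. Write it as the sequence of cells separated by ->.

The waypoints must appear in the order M, F, D, with no cell reused.
Route from J: down to M, up-left to I, up-right to F, left to D, up-right to B, down-right to H, down to K — 7 moves in all.
Check: order respected (M at step 1, F at step 3, D at step 4); 7 moves as required.

J -> M -> I -> F -> D -> B -> H -> K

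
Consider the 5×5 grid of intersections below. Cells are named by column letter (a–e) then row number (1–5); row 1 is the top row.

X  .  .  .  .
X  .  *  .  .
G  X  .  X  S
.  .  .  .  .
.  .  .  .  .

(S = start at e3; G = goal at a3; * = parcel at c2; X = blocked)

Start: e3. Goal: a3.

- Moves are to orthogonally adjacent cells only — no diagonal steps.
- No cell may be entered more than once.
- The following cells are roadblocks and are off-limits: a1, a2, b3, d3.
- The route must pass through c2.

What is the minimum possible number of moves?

Any route passes through c2 somewhere between e3 and a3. Summing Manhattan distances along the two legs (e3 → c2 → a3) gives a lower bound of 3 + 3 = 6 moves.
That bound ignores the blocked cells. Measuring each leg by the fewest moves that actually steer around them (e3→c2: 3; c2→a3: 5) raises the lower bound to 8.
A route of 8 moves exists: e3 → e2 → d2 → c2 → c3 → c4 → b4 → a4 → a3.
Since 8 matches that lower bound, it is optimal.

8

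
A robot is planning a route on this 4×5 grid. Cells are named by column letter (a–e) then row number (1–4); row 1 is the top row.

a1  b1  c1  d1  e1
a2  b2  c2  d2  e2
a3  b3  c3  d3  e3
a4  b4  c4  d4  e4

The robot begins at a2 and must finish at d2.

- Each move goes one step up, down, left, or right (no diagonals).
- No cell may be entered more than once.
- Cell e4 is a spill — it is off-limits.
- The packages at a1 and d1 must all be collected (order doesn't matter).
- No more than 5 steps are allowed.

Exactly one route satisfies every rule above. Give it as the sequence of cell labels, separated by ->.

Any route must reach a1 and d1 and still end at d2 within 5 moves, so the order of the required stops is forced.
Route from a2: up 1 to a1, right 3 to d1, down 1 to d2 — 5 moves in all.
Check: all required cells visited; 5 ≤ 5 moves.

a2 -> a1 -> b1 -> c1 -> d1 -> d2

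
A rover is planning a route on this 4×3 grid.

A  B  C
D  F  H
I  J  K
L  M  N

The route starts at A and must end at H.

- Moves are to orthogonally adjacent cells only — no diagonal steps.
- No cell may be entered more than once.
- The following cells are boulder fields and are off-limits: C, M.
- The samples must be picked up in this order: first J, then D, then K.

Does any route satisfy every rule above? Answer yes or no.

no

Ignoring the required order, 3 revisit-free routes from A to H pass through all of J, D, and K; the waypoint orders that occur are D → J → K (3) — never J → D → K.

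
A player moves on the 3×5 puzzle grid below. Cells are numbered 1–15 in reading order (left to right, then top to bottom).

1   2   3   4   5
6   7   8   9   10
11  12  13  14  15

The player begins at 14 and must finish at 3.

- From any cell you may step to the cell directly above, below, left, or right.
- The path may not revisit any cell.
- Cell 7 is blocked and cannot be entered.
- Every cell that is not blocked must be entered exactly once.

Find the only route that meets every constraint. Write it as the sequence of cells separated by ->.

Need to visit all 14 open cells exactly once, starting at 14 and ending at 3.
Cell 2 has only two open neighbours (1 and 3), so the path must pass straight through it: one of those is the cell it's entered from and the other is where it exits.
Route from 14: right 1 to 15, up 2 to 5, left 1 to 4, down 1 to 9, left 1 to 8, down 1 to 13, left 2 to 11, up 2 to 1, right 2 to 3 — 13 moves in all.
Check: all 14 open cells covered.

14 -> 15 -> 10 -> 5 -> 4 -> 9 -> 8 -> 13 -> 12 -> 11 -> 6 -> 1 -> 2 -> 3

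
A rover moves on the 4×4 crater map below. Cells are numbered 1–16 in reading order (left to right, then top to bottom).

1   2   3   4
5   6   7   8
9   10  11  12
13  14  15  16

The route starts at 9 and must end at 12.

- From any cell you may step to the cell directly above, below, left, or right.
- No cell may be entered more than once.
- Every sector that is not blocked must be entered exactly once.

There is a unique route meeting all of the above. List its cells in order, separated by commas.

Need to visit all 16 open cells exactly once, starting at 9 and ending at 12.
Cell 13 has only two open neighbours (9 and 14), so the path must pass straight through it: one of those is the cell it's entered from and the other is where it exits.
Route from 9: down to 13, right to 14, 2× up (reaching 6), left to 5, up to 1, 3× right (reaching 4), down to 8, left to 7, 2× down (reaching 15), right to 16, up to 12 — 15 moves in all.
Check: all 16 open cells covered.

9, 13, 14, 10, 6, 5, 1, 2, 3, 4, 8, 7, 11, 15, 16, 12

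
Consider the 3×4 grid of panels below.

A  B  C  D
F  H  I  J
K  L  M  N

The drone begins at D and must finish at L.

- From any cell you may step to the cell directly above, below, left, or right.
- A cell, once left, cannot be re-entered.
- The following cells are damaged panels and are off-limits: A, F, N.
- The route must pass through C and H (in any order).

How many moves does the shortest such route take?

4

Any route passes through C and H in some order between D and L. Summing Manhattan distances along each leg and taking the cheapest ordering (D → C → H → L) gives a lower bound of 1 + 2 + 1 = 4 moves.
A route of 4 moves achieves this: D → C → I → H → L.
Since 4 matches the lower bound, it is optimal.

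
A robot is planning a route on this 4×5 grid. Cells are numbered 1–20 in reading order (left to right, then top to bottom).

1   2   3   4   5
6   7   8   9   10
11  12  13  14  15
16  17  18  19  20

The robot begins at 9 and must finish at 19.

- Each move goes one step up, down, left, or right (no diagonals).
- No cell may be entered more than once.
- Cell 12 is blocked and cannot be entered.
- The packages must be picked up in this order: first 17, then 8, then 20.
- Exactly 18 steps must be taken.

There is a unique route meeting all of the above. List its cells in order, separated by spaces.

9 14 13 18 17 16 11 6 1 2 7 8 3 4 5 10 15 20 19

The waypoints must appear in the order 17, 8, 20, with no cell reused.
Route from 9: down to 14, left to 13, down to 18, 2× left (reaching 16), 3× up (reaching 1), right to 2, down to 7, right to 8, up to 3, 2× right (reaching 5), 3× down (reaching 20), left to 19 — 18 moves in all.
Check: order respected (17 at step 4, 8 at step 11, 20 at step 17); 18 moves as required.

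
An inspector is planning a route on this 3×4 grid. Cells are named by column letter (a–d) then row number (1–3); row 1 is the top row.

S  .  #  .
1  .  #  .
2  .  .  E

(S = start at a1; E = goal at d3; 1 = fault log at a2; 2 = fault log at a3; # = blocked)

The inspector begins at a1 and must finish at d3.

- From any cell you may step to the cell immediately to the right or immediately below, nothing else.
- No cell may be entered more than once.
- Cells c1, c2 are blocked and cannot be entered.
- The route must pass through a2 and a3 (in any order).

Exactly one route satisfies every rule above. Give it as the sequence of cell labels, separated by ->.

a1 -> a2 -> a3 -> b3 -> c3 -> d3

Moves only go right or down, so the column and row indices never decrease.
Route from a1: 2× down (reaching a3), 3× right (reaching d3) — 5 moves in all.
Check: all required cells visited.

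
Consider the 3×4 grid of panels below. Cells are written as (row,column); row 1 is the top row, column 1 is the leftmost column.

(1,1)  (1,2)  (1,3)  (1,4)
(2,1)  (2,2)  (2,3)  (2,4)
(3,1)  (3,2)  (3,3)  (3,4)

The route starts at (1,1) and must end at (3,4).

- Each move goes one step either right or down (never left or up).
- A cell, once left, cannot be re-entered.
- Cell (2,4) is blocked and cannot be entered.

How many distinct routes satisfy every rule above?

6

A right/down-only route from (1,1) to (3,4) makes exactly 2 down-moves and 3 right-moves in some order.
With no other constraints that would be C(5,2) = 10 routes.
Subtract routes through each blocked cell (inclusion–exclusion for overlaps): − through (2,4): 4 → 6.
That gives 6 routes.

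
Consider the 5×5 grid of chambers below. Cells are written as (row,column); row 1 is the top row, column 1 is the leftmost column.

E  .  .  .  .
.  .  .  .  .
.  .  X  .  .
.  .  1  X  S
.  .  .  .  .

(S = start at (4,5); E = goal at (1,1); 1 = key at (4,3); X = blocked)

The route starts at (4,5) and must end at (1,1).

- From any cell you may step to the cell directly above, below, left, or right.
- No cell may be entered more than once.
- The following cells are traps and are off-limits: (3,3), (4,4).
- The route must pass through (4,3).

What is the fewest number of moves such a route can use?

Any route passes through (4,3) somewhere between (4,5) and (1,1). Summing Manhattan distances along the two legs ((4,5) → (4,3) → (1,1)) gives a lower bound of 2 + 5 = 7 moves.
That bound ignores the blocked cells. Measuring each leg by the fewest moves that actually steer around them ((4,5)→(4,3): 4; (4,3)→(1,1): 5) raises the lower bound to 9.
A route of 9 moves exists: (4,5) → (5,5) → (5,4) → (5,3) → (4,3) → (4,2) → (3,2) → (2,2) → (1,2) → (1,1).
Since 9 matches that lower bound, it is optimal.

9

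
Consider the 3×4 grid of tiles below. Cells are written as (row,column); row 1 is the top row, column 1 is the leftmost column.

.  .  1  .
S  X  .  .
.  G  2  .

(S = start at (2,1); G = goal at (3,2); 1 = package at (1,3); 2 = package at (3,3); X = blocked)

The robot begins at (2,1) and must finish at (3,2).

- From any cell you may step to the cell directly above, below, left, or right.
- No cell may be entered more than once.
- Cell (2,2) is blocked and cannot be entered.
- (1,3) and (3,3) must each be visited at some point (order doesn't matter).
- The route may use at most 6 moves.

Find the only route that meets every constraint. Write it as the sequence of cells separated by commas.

The 6-move cap with required stops at (1,3), (3,3) leaves no slack for detours.
Route from (2,1): up to (1,1), 2× right (reaching (1,3)), 2× down (reaching (3,3)), left to (3,2) — 6 moves in all.
Check: all required cells visited; 6 ≤ 6 moves.

(2,1), (1,1), (1,2), (1,3), (2,3), (3,3), (3,2)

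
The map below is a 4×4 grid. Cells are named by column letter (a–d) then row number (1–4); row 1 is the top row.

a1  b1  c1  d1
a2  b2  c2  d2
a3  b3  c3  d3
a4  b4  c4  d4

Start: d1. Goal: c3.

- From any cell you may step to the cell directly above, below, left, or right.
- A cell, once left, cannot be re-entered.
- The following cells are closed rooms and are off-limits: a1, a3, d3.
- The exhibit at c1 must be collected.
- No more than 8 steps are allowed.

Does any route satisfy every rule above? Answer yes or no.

One route that works: d1 → c1 → c2 → c3.

yes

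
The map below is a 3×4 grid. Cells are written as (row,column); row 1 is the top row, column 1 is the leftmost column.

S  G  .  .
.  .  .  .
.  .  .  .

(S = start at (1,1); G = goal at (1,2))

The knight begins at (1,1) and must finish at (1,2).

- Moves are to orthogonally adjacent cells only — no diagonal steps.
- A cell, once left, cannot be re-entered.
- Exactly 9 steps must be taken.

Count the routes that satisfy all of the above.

Need simple routes of exactly 9 moves from (1,1) to (1,2) (Manhattan distance 1, so 4 moves are spent on a detour and 4 undoing it).
Branch systematically from the start, pruning whenever the remaining move budget drops below the Manhattan distance to (1,2) or differs from it in parity. Every completion starts via (2,1): 9 (no valid completion starts via (1,2)).
That gives 9 routes.

9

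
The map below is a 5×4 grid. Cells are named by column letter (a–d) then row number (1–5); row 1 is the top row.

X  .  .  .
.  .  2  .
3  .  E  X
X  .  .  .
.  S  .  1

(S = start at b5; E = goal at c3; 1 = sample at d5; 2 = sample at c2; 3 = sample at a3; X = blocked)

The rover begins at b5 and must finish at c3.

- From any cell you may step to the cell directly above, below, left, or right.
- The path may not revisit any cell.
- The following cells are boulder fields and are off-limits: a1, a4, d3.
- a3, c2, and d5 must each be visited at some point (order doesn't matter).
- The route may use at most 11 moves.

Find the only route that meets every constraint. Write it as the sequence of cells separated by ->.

The budget equals the shortest possible length, so every move has to be on a shortest route through the required cells.
Route from b5: 2× right (reaching d5), up to d4, 2× left (reaching b4), up to b3, left to a3, up to a2, 2× right (reaching c2), down to c3 — 11 moves in all.
Check: all required cells visited; 11 ≤ 11 moves.

b5 -> c5 -> d5 -> d4 -> c4 -> b4 -> b3 -> a3 -> a2 -> b2 -> c2 -> c3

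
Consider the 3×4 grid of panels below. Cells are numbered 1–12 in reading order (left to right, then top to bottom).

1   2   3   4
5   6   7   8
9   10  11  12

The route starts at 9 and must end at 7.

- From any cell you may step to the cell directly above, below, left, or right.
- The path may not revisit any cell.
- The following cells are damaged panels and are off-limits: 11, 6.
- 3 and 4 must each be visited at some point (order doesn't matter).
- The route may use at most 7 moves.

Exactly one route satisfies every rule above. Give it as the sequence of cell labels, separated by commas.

The 7-move cap with required stops at 3, 4 leaves no slack for detours.
Route from 9: up 2 to 1, right 3 to 4, down 1 to 8, left 1 to 7 — 7 moves in all.
Check: all required cells visited; 7 ≤ 7 moves.

9, 5, 1, 2, 3, 4, 8, 7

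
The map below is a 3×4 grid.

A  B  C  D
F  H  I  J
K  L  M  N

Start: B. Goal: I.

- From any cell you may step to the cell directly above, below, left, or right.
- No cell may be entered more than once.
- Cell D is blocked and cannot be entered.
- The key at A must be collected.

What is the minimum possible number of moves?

Any route passes through A somewhere between B and I. Summing Manhattan distances along the two legs (B → A → I) gives a lower bound of 1 + 3 = 4 moves.
A route of 4 moves achieves this: B → A → F → H → I.
Since 4 matches the lower bound, it is optimal.

4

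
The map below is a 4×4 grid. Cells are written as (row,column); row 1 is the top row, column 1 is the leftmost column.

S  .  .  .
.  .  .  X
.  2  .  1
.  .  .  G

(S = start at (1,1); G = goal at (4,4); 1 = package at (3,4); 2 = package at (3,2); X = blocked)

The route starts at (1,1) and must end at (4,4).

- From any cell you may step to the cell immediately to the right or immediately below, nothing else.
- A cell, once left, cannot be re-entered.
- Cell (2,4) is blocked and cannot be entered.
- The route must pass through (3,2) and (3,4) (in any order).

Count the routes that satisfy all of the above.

A right/down-only route from (1,1) to (4,4) makes exactly 3 down-moves and 3 right-moves in some order.
With no other constraints that would be C(6,3) = 20 routes.
A monotone route can only reach the required cells in the order (3,2), (3,4), so split there and multiply the segment counts (each segment already excludes blocked cells): (1,1)→(3,2): 3; (3,2)→(3,4): 1; (3,4)→(4,4): 1; product = 3.
That gives 3 routes.

3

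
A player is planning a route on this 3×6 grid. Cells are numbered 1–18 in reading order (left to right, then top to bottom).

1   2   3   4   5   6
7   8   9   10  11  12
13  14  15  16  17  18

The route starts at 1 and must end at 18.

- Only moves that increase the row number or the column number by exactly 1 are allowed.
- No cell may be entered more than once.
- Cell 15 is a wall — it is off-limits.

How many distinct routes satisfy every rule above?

A right/down-only route from 1 to 18 makes exactly 2 down-moves and 5 right-moves in some order.
With no other constraints that would be C(7,2) = 21 routes.
Subtract routes through each blocked cell (inclusion–exclusion for overlaps): − through 15: 6 → 15.
That gives 15 routes.

15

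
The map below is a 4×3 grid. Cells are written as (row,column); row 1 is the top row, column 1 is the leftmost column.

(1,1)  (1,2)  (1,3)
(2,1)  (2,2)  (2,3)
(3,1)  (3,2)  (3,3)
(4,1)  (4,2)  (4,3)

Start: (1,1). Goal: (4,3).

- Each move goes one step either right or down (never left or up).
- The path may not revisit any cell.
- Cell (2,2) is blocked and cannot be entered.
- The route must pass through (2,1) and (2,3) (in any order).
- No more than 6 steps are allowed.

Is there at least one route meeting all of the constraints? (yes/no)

Right/down moves force the required cells to be taken in the order (2,1), (2,3). Every right/down route from (2,1) to (2,3) runs into a blocked cell, so that leg cannot be completed.

no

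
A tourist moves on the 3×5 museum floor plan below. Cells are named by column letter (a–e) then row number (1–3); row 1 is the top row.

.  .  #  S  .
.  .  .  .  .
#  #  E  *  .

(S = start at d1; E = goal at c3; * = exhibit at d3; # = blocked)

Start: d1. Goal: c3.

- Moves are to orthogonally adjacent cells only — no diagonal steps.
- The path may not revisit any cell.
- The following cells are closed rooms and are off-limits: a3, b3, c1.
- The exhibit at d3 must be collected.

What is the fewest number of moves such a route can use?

3

Any route passes through d3 somewhere between d1 and c3. Summing Manhattan distances along the two legs (d1 → d3 → c3) gives a lower bound of 2 + 1 = 3 moves.
A route of 3 moves achieves this: d1 → d2 → d3 → c3.
Since 3 matches the lower bound, it is optimal.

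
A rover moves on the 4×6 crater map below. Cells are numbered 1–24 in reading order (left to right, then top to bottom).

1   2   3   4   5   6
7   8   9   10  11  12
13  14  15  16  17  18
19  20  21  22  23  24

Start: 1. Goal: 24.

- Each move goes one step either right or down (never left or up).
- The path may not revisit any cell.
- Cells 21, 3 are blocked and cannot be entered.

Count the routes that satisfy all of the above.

A right/down-only route from 1 to 24 makes exactly 3 down-moves and 5 right-moves in some order.
With no other constraints that would be C(8,3) = 56 routes.
Subtract routes through each blocked cell (inclusion–exclusion for overlaps): − through 3: 20 − through 21: 10 + through 3&21: 1 → 27.
That gives 27 routes.

27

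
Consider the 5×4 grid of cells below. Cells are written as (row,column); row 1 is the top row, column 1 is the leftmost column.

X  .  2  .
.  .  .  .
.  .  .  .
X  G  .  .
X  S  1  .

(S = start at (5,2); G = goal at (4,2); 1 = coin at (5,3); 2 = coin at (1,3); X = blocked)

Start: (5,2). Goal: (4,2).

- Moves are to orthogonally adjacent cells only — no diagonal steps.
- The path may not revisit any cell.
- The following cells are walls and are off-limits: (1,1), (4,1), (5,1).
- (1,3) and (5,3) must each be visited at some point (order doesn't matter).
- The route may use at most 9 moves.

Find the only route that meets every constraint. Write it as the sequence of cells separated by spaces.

Any route must reach (1,3) and (5,3) and still end at (4,2) within 9 moves, so the order of the required stops is forced.
Route from (5,2): right to (5,3), 4× up (reaching (1,3)), left to (1,2), 3× down (reaching (4,2)) — 9 moves in all.
Check: all required cells visited; 9 ≤ 9 moves.

(5,2) (5,3) (4,3) (3,3) (2,3) (1,3) (1,2) (2,2) (3,2) (4,2)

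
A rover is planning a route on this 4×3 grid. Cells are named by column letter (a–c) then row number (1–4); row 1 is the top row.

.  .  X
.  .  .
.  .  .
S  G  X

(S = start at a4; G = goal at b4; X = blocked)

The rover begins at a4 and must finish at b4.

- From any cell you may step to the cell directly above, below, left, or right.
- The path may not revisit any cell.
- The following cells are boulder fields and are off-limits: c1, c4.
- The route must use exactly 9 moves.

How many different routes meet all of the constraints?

1

Need simple routes of exactly 9 moves from a4 to b4 (Manhattan distance 1, so 4 moves are spent on a detour and 4 undoing it).
Enumerating: a4 a3 a2 a1 b1 b2 c2 c3 b3 b4.
That gives 1 route.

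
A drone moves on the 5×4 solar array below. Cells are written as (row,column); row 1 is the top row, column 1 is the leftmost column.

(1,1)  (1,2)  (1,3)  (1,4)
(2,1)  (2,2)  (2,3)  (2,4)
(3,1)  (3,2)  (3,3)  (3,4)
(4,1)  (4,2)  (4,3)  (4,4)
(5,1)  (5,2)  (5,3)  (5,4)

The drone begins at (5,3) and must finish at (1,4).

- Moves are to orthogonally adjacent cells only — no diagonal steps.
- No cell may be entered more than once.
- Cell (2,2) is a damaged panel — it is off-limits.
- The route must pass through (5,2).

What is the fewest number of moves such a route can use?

7

Any route passes through (5,2) somewhere between (5,3) and (1,4). Summing Manhattan distances along the two legs ((5,3) → (5,2) → (1,4)) gives a lower bound of 1 + 6 = 7 moves.
A route of 7 moves achieves this: (5,3) → (5,2) → (4,2) → (3,2) → (3,3) → (2,3) → (1,3) → (1,4).
Since 7 matches the lower bound, it is optimal.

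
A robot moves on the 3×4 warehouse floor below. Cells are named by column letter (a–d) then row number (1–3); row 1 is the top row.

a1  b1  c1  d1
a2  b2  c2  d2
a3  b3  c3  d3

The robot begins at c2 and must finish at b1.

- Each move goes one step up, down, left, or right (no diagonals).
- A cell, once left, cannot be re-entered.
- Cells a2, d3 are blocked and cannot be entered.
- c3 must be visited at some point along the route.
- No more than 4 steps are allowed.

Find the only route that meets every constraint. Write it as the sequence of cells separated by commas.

Any route must reach c3 and still end at b1 within 4 moves, so the order of the required stops is forced.
Route from c2: down to c3, left to b3, 2× up (reaching b1) — 4 moves in all.
Check: all required cells visited; 4 ≤ 4 moves.

c2, c3, b3, b2, b1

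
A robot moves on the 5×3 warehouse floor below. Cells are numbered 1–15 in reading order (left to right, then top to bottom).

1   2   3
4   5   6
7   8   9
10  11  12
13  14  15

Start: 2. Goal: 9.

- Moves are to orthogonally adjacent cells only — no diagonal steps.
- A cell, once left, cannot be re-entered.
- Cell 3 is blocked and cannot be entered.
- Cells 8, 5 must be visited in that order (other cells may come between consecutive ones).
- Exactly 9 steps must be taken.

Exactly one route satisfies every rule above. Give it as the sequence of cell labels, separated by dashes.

The waypoints must appear in the order 8, 5, with no cell reused.
Route from 2: left to 1, 3× down (reaching 10), right to 11, 2× up (reaching 5), right to 6, down to 9 — 9 moves in all.
Check: order respected (8 at step 6, 5 at step 7); 9 moves as required.

2 - 1 - 4 - 7 - 10 - 11 - 8 - 5 - 6 - 9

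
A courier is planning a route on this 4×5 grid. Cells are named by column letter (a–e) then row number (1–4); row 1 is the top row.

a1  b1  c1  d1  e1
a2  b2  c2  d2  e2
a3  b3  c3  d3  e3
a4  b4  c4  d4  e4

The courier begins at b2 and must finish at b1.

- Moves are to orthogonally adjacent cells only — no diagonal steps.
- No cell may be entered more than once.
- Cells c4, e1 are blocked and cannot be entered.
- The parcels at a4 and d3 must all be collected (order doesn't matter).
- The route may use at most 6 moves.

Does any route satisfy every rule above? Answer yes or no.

no

Even ignoring the no-revisit rule, getting from b2 to b1, taking the cheapest ordering b2 → d3 → a4 → b1 needs at least 3 + 4 + 4 = 11 moves (Manhattan distance per leg), which exceeds the 6-move limit.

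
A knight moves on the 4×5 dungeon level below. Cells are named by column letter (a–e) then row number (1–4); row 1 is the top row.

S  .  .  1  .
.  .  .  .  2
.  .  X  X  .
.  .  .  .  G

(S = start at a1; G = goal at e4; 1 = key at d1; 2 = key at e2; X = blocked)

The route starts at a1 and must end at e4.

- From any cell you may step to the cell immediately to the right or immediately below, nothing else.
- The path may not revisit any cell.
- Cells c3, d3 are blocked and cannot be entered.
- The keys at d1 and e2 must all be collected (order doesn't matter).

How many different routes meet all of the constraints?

2

A right/down-only route from a1 to e4 makes exactly 3 down-moves and 4 right-moves in some order.
With no other constraints that would be C(7,3) = 35 routes.
A monotone route can only reach the required cells in the order d1, e2, so split there and multiply the segment counts (each segment already excludes blocked cells): a1→d1: 1; d1→e2: 2; e2→e4: 1; product = 2.
That gives 2 routes.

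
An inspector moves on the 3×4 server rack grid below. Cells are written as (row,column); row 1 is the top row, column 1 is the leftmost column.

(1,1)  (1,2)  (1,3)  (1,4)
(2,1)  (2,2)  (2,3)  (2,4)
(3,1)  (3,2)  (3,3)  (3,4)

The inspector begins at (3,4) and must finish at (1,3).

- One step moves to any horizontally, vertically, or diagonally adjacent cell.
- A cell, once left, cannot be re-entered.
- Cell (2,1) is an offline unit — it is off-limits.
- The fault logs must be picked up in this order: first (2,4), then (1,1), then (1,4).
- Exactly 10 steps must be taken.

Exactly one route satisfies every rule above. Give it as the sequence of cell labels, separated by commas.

The waypoints must appear in the order (2,4), (1,1), (1,4), with no cell reused.
Route from (3,4): up 1 to (2,4), down-left 1 to (3,3), left 2 to (3,1), up-right 1 to (2,2), up-left 1 to (1,1), right 1 to (1,2), down-right 1 to (2,3), up-right 1 to (1,4), left 1 to (1,3) — 10 moves in all.
Check: order respected ((2,4) at step 1, (1,1) at step 6, (1,4) at step 9); 10 moves as required.

(3,4), (2,4), (3,3), (3,2), (3,1), (2,2), (1,1), (1,2), (2,3), (1,4), (1,3)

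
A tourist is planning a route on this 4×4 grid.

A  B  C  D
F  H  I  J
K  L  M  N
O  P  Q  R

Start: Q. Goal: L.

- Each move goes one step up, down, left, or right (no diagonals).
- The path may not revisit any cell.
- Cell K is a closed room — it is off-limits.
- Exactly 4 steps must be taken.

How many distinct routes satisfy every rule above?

Need simple routes of exactly 4 moves from Q to L (Manhattan distance 2, so 1 moves are spent on a detour and 1 undoing it).
Enumerating: Q M I H L | Q R N M L.
That gives 2 routes.

2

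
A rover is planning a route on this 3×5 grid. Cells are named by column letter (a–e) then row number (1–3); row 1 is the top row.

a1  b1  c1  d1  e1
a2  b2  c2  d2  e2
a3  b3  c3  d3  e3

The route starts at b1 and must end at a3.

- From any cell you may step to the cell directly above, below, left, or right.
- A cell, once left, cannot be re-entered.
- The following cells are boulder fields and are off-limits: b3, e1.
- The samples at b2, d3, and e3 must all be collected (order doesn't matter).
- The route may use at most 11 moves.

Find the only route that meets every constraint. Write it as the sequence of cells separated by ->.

b1 -> c1 -> d1 -> d2 -> e2 -> e3 -> d3 -> c3 -> c2 -> b2 -> a2 -> a3

The budget equals the shortest possible length, so every move has to be on a shortest route through the required cells.
Route from b1: right 2 to d1, down 1 to d2, right 1 to e2, down 1 to e3, left 2 to c3, up 1 to c2, left 2 to a2, down 1 to a3 — 11 moves in all.
Check: all required cells visited; 11 ≤ 11 moves.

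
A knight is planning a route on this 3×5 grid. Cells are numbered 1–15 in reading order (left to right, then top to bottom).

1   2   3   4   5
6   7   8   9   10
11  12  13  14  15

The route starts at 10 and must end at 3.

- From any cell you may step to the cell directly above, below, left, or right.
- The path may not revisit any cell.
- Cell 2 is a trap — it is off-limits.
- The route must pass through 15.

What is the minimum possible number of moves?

5

Any route passes through 15 somewhere between 10 and 3. Summing Manhattan distances along the two legs (10 → 15 → 3) gives a lower bound of 1 + 4 = 5 moves.
A route of 5 moves achieves this: 10 → 15 → 14 → 9 → 4 → 3.
Since 5 matches the lower bound, it is optimal.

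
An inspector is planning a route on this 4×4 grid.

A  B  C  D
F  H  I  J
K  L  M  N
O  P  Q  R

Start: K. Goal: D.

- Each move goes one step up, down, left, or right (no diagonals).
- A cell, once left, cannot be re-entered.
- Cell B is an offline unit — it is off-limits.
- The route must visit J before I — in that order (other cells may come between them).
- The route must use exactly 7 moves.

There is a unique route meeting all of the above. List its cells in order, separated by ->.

The waypoints must appear in the order J, I, with no cell reused.
Route from K: right 3 to N, up 1 to J, left 1 to I, up 1 to C, right 1 to D — 7 moves in all.
Check: order respected (J at step 4, I at step 5); 7 moves as required.

K -> L -> M -> N -> J -> I -> C -> D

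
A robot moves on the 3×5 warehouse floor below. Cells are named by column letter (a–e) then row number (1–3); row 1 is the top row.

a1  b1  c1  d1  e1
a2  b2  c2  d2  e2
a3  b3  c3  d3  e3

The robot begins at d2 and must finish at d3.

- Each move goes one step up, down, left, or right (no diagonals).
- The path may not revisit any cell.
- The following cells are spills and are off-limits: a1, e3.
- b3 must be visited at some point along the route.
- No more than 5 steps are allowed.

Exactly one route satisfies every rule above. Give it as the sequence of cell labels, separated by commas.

Any route must reach b3 and still end at d3 within 5 moves, so the order of the required stops is forced.
Route from d2: 2× left (reaching b2), down to b3, 2× right (reaching d3) — 5 moves in all.
Check: all required cells visited; 5 ≤ 5 moves.

d2, c2, b2, b3, c3, d3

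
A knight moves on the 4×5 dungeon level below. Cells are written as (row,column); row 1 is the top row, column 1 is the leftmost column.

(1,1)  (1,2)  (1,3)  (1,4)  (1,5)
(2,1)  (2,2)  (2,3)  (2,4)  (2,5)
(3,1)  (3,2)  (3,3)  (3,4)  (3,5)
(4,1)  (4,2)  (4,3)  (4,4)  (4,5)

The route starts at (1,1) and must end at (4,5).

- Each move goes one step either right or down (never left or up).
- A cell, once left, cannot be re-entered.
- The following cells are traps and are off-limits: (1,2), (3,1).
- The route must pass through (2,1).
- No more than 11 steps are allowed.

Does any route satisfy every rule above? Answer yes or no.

One route that works: (1,1) → (2,1) → (2,2) → (3,2) → (4,2) → (4,3) → (4,4) → (4,5).

yes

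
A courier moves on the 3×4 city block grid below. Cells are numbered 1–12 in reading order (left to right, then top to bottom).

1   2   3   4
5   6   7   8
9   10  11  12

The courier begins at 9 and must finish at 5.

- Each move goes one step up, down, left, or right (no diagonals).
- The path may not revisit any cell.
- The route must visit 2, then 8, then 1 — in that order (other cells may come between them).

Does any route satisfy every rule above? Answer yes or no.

Ignoring the required order, 7 revisit-free routes from 9 to 5 pass through all of 2, 8, and 1; the waypoint orders that occur are 8 → 2 → 1 (7) — never 2 → 8 → 1.

no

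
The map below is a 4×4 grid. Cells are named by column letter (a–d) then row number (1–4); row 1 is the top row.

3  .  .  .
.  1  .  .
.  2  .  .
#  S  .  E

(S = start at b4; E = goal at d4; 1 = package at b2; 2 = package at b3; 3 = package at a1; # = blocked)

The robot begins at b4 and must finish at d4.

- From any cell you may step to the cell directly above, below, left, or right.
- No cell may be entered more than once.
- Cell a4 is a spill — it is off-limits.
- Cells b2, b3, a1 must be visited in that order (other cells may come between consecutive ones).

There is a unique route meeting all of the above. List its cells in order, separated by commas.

The waypoints must appear in the order b2, b3, a1, with no cell reused.
Route from b4: right 1 to c4, up 2 to c2, left 1 to b2, down 1 to b3, left 1 to a3, up 2 to a1, right 3 to d1, down 3 to d4 — 14 moves in all.
Check: order respected (1 at step 4, 2 at step 5, 3 at step 8).

b4, c4, c3, c2, b2, b3, a3, a2, a1, b1, c1, d1, d2, d3, d4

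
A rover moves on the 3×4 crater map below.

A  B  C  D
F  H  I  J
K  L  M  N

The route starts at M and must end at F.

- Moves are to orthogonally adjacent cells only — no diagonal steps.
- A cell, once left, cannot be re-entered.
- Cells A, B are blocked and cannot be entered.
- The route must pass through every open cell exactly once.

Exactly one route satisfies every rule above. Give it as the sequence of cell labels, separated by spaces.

M N J D C I H L K F

Need to visit all 10 open cells exactly once, starting at M and ending at F.
Cell K has only two open neighbours (F and L), so the path must pass straight through it: one of those is the cell it's entered from and the other is where it exits.
Route from M: right to N, 2× up (reaching D), left to C, down to I, left to H, down to L, left to K, up to F — 9 moves in all.
Check: all 10 open cells covered.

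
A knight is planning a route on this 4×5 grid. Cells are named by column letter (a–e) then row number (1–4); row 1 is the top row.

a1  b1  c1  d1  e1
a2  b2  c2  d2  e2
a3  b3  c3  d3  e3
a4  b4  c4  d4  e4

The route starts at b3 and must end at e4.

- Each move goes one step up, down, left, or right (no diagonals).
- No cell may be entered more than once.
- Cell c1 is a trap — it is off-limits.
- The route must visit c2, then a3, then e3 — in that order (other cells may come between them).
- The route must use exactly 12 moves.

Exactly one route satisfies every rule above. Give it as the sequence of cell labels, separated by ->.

The waypoints must appear in the order c2, a3, e3, with no cell reused.
Route from b3: right to c3, up to c2, 2× left (reaching a2), 2× down (reaching a4), 3× right (reaching d4), up to d3, right to e3, down to e4 — 12 moves in all.
Check: order respected (c2 at step 2, a3 at step 5, e3 at step 11); 12 moves as required.

b3 -> c3 -> c2 -> b2 -> a2 -> a3 -> a4 -> b4 -> c4 -> d4 -> d3 -> e3 -> e4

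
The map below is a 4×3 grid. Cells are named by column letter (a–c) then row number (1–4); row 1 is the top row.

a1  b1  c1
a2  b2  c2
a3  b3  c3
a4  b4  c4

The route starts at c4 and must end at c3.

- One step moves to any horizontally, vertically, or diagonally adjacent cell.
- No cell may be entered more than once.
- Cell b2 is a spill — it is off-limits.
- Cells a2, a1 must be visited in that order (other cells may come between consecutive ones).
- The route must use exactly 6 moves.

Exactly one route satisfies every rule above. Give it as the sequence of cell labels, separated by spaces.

c4 b3 a2 a1 b1 c2 c3

The waypoints must appear in the order a2, a1, with no cell reused.
Route from c4: up-left 2 to a2, up 1 to a1, right 1 to b1, down-right 1 to c2, down 1 to c3 — 6 moves in all.
Check: order respected (a2 at step 2, a1 at step 3); 6 moves as required.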